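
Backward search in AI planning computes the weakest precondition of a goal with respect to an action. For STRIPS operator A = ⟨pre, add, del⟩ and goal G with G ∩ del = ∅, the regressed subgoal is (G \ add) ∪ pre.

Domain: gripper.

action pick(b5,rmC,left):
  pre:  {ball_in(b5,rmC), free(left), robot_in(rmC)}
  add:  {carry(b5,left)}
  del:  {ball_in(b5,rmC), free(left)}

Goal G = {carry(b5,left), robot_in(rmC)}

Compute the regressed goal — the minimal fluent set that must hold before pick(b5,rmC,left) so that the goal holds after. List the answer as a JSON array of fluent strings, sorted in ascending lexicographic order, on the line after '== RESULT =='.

Compute (G \ add) ∪ pre:
  G ∩ del = {}  (empty — regression defined)
  G \ add = {carry(b5,left), robot_in(rmC)} \ {carry(b5,left)} = {robot_in(rmC)}
  ∪ pre   = {robot_in(rmC)} ∪ {ball_in(b5,rmC), free(left), robot_in(rmC)}
          = {ball_in(b5,rmC), free(left), robot_in(rmC)}

== RESULT ==
["ball_in(b5,rmC)", "free(left)", "robot_in(rmC)"]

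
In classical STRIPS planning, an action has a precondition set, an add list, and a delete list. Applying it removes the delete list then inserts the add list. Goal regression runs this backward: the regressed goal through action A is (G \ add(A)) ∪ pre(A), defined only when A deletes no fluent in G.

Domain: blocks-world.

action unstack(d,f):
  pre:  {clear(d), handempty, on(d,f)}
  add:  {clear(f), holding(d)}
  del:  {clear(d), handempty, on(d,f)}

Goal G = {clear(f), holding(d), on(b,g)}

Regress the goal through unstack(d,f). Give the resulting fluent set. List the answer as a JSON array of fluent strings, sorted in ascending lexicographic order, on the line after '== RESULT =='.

Regress:
  G ∩ del = {}  (empty — regression defined)
  G \ add = {clear(f), holding(d), on(b,g)} \ {clear(f), holding(d)} = {on(b,g)}
  ∪ pre   = {on(b,g)} ∪ {clear(d), handempty, on(d,f)}
          = {clear(d), handempty, on(b,g), on(d,f)}

== RESULT ==
["clear(d)", "handempty", "on(b,g)", "on(d,f)"]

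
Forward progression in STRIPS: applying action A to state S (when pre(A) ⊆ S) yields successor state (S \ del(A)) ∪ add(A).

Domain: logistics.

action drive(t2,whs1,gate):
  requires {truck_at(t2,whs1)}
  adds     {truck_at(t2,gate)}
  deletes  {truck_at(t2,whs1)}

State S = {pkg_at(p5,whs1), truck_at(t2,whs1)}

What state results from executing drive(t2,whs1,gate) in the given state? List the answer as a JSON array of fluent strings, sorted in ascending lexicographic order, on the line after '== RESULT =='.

Compute (S \ del) ∪ add:
  pre ⊆ S: {truck_at(t2,whs1)} ⊆ S  — applicable
  S \ del = {pkg_at(p5,whs1)}
  ∪ add   = {pkg_at(p5,whs1), truck_at(t2,gate)}

== RESULT ==
["pkg_at(p5,whs1)", "truck_at(t2,gate)"]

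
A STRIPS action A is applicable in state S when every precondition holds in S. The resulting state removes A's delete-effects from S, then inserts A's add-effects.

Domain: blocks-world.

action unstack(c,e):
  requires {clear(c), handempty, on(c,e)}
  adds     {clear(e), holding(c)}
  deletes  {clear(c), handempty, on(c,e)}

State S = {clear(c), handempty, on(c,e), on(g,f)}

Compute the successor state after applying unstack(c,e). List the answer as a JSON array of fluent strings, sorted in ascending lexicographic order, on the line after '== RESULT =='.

Progress:
  pre ⊆ S: {clear(c), handempty, on(c,e)} ⊆ S  — applicable
  S \ del = {on(g,f)}
  ∪ add   = {clear(e), holding(c), on(g,f)}

== RESULT ==
["clear(e)", "holding(c)", "on(g,f)"]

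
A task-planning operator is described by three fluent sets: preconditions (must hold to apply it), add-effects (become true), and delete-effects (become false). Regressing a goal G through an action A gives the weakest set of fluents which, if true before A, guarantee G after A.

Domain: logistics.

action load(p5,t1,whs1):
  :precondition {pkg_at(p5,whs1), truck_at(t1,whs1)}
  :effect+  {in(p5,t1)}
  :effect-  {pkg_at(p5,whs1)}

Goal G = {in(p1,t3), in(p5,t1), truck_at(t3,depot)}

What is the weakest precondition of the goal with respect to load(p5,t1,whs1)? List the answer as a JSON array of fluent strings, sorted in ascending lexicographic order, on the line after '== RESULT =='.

Regress:
  G ∩ del = {}  (empty — regression defined)
  G \ add = {in(p1,t3), in(p5,t1), truck_at(t3,depot)} \ {in(p5,t1)} = {in(p1,t3), truck_at(t3,depot)}
  ∪ pre   = {in(p1,t3), truck_at(t3,depot)} ∪ {pkg_at(p5,whs1), truck_at(t1,whs1)}
          = {in(p1,t3), pkg_at(p5,whs1), truck_at(t1,whs1), truck_at(t3,depot)}

== RESULT ==
["in(p1,t3)", "pkg_at(p5,whs1)", "truck_at(t1,whs1)", "truck_at(t3,depot)"]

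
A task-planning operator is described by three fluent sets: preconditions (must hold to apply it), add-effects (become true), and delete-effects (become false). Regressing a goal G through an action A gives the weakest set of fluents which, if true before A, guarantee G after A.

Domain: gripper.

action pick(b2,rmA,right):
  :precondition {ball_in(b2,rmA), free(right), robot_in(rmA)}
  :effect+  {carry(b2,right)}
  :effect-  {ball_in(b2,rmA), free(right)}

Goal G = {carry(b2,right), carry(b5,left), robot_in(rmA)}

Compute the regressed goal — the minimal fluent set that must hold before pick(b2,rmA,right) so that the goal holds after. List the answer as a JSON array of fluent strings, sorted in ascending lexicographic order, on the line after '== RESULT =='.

Compute (G \ add) ∪ pre:
  G ∩ del = {}  (empty — regression defined)
  G \ add = {carry(b2,right), carry(b5,left), robot_in(rmA)} \ {carry(b2,right)} = {carry(b5,left), robot_in(rmA)}
  ∪ pre   = {carry(b5,left), robot_in(rmA)} ∪ {ball_in(b2,rmA), free(right), robot_in(rmA)}
          = {ball_in(b2,rmA), carry(b5,left), free(right), robot_in(rmA)}

== RESULT ==
["ball_in(b2,rmA)", "carry(b5,left)", "free(right)", "robot_in(rmA)"]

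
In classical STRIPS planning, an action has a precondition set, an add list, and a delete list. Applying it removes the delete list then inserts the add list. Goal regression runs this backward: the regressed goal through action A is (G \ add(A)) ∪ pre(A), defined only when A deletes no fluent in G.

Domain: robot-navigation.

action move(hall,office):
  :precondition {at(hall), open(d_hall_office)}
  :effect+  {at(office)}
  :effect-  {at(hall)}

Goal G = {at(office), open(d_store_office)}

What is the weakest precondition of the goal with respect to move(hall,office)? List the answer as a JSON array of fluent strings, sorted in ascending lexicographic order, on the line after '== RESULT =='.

Regress:
  G ∩ del = {}  (empty — regression defined)
  G \ add = {at(office), open(d_store_office)} \ {at(office)} = {open(d_store_office)}
  ∪ pre   = {open(d_store_office)} ∪ {at(hall), open(d_hall_office)}
          = {at(hall), open(d_hall_office), open(d_store_office)}

== RESULT ==
["at(hall)", "open(d_hall_office)", "open(d_store_office)"]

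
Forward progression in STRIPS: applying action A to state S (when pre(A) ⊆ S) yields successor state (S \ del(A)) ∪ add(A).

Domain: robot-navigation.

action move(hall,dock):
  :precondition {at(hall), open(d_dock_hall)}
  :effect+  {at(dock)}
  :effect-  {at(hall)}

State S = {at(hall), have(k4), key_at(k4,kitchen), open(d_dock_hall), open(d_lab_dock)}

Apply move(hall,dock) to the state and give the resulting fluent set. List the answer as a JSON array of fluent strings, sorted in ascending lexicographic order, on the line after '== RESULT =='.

Compute (S \ del) ∪ add:
  pre ⊆ S: {at(hall), open(d_dock_hall)} ⊆ S  — applicable
  S \ del = {have(k4), key_at(k4,kitchen), open(d_dock_hall), open(d_lab_dock)}
  ∪ add   = {at(dock), have(k4), key_at(k4,kitchen), open(d_dock_hall), open(d_lab_dock)}

== RESULT ==
["at(dock)", "have(k4)", "key_at(k4,kitchen)", "open(d_dock_hall)", "open(d_lab_dock)"]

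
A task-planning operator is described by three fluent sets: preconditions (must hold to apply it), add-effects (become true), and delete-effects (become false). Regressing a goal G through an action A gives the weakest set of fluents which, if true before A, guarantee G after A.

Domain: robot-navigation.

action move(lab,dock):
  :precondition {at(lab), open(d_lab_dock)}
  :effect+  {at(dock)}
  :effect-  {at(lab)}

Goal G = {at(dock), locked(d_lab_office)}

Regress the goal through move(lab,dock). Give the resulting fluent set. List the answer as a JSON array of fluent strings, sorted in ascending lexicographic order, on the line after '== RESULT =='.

Regress:
  G ∩ del = {}  (empty — regression defined)
  G \ add = {at(dock), locked(d_lab_office)} \ {at(dock)} = {locked(d_lab_office)}
  ∪ pre   = {locked(d_lab_office)} ∪ {at(lab), open(d_lab_dock)}
          = {at(lab), locked(d_lab_office), open(d_lab_dock)}

== RESULT ==
["at(lab)", "locked(d_lab_office)", "open(d_lab_dock)"]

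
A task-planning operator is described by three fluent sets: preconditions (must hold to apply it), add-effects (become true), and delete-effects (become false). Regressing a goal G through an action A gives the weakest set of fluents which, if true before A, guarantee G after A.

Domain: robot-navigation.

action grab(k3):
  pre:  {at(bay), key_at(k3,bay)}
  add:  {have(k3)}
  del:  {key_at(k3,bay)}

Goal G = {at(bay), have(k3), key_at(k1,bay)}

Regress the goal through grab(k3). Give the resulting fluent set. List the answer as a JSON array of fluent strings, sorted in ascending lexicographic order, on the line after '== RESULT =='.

Regress:
  G ∩ del = {}  (empty — regression defined)
  G \ add = {at(bay), have(k3), key_at(k1,bay)} \ {have(k3)} = {at(bay), key_at(k1,bay)}
  ∪ pre   = {at(bay), key_at(k1,bay)} ∪ {at(bay), key_at(k3,bay)}
          = {at(bay), key_at(k1,bay), key_at(k3,bay)}

== RESULT ==
["at(bay)", "key_at(k1,bay)", "key_at(k3,bay)"]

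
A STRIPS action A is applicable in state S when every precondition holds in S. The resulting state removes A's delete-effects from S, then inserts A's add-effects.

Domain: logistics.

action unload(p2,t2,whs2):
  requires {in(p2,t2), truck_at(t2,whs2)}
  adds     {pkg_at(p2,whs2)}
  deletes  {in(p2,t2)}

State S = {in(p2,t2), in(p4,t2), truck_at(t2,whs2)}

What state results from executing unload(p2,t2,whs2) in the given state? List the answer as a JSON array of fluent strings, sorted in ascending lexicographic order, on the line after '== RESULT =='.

Progress:
  pre ⊆ S: {in(p2,t2), truck_at(t2,whs2)} ⊆ S  — applicable
  S \ del = {in(p4,t2), truck_at(t2,whs2)}
  ∪ add   = {in(p4,t2), pkg_at(p2,whs2), truck_at(t2,whs2)}

== RESULT ==
["in(p4,t2)", "pkg_at(p2,whs2)", "truck_at(t2,whs2)"]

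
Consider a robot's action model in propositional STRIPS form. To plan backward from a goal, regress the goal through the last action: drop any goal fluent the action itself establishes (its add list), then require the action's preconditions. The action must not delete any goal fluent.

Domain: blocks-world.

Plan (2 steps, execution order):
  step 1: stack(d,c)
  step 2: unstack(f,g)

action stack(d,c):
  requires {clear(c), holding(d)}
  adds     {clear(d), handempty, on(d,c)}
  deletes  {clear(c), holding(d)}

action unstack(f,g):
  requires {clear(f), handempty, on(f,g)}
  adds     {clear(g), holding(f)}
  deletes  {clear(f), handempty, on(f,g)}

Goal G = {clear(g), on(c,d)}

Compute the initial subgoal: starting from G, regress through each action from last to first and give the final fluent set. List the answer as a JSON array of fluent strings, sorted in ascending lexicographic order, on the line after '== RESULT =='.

Work backward from the goal:
  through step 2 (unstack(f,g)): drop {clear(g)}, keep {on(c,d)}, require {clear(f), handempty, on(f,g)}
    → {clear(f), handempty, on(c,d), on(f,g)}
  through step 1 (stack(d,c)): drop {handempty}, keep {clear(f), on(c,d), on(f,g)}, require {clear(c), holding(d)}
    → {clear(c), clear(f), holding(d), on(c,d), on(f,g)}

== RESULT ==
["clear(c)", "clear(f)", "holding(d)", "on(c,d)", "on(f,g)"]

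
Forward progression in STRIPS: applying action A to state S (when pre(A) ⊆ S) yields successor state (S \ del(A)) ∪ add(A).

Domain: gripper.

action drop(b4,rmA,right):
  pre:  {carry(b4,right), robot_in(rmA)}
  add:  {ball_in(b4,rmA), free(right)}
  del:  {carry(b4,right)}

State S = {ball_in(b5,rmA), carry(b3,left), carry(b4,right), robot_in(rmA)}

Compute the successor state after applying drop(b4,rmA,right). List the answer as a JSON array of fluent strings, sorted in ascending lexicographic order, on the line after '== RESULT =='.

Compute (S \ del) ∪ add:
  pre ⊆ S: {carry(b4,right), robot_in(rmA)} ⊆ S  — applicable
  S \ del = {ball_in(b5,rmA), carry(b3,left), robot_in(rmA)}
  ∪ add   = {ball_in(b4,rmA), ball_in(b5,rmA), carry(b3,left), free(right), robot_in(rmA)}

== RESULT ==
["ball_in(b4,rmA)", "ball_in(b5,rmA)", "carry(b3,left)", "free(right)", "robot_in(rmA)"]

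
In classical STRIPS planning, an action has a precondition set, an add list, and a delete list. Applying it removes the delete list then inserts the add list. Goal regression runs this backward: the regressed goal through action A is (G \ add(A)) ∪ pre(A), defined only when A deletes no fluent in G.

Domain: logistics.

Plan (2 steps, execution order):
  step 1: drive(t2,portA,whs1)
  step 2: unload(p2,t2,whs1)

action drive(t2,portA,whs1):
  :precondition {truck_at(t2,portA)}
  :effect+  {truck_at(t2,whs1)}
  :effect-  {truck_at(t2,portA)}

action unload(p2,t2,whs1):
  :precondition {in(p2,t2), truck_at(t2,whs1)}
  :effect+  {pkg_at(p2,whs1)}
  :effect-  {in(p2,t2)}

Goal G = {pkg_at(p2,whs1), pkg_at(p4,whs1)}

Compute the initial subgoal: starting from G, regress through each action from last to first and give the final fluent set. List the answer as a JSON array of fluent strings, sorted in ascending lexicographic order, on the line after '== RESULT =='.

Work backward from the goal:
  through step 2 (unload(p2,t2,whs1)): drop {pkg_at(p2,whs1)}, keep {pkg_at(p4,whs1)}, require {in(p2,t2), truck_at(t2,whs1)}
    → {in(p2,t2), pkg_at(p4,whs1), truck_at(t2,whs1)}
  through step 1 (drive(t2,portA,whs1)): drop {truck_at(t2,whs1)}, keep {in(p2,t2), pkg_at(p4,whs1)}, require {truck_at(t2,portA)}
    → {in(p2,t2), pkg_at(p4,whs1), truck_at(t2,portA)}

== RESULT ==
["in(p2,t2)", "pkg_at(p4,whs1)", "truck_at(t2,portA)"]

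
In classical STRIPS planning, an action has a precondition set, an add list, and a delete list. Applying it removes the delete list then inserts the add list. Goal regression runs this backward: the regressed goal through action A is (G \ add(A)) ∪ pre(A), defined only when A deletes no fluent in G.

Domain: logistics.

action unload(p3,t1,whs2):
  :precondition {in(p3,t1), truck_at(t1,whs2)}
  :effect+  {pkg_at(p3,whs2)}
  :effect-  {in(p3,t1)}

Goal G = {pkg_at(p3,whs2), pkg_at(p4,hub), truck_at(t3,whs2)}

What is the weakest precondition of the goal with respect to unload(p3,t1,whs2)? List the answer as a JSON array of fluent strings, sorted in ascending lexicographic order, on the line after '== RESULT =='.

Compute (G \ add) ∪ pre:
  G ∩ del = {}  (empty — regression defined)
  G \ add = {pkg_at(p3,whs2), pkg_at(p4,hub), truck_at(t3,whs2)} \ {pkg_at(p3,whs2)} = {pkg_at(p4,hub), truck_at(t3,whs2)}
  ∪ pre   = {pkg_at(p4,hub), truck_at(t3,whs2)} ∪ {in(p3,t1), truck_at(t1,whs2)}
          = {in(p3,t1), pkg_at(p4,hub), truck_at(t1,whs2), truck_at(t3,whs2)}

== RESULT ==
["in(p3,t1)", "pkg_at(p4,hub)", "truck_at(t1,whs2)", "truck_at(t3,whs2)"]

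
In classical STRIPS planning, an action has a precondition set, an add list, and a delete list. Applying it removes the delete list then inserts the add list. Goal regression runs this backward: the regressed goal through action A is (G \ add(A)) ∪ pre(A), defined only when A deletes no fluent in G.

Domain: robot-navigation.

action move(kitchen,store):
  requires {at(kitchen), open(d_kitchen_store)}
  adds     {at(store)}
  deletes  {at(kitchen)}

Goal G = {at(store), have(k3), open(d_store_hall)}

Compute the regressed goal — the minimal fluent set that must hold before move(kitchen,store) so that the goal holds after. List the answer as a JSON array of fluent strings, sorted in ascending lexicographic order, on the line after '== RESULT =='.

Regress:
  G ∩ del = {}  (empty — regression defined)
  G \ add = {at(store), have(k3), open(d_store_hall)} \ {at(store)} = {have(k3), open(d_store_hall)}
  ∪ pre   = {have(k3), open(d_store_hall)} ∪ {at(kitchen), open(d_kitchen_store)}
          = {at(kitchen), have(k3), open(d_kitchen_store), open(d_store_hall)}

== RESULT ==
["at(kitchen)", "have(k3)", "open(d_kitchen_store)", "open(d_store_hall)"]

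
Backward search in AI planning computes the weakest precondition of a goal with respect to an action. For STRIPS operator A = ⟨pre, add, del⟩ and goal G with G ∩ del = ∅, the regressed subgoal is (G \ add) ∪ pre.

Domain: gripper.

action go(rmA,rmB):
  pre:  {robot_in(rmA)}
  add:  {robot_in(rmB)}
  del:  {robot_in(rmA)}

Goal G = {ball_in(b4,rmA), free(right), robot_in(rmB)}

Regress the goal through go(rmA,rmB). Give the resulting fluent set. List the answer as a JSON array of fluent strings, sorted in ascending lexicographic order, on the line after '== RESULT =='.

Compute (G \ add) ∪ pre:
  G ∩ del = {}  (empty — regression defined)
  G \ add = {ball_in(b4,rmA), free(right), robot_in(rmB)} \ {robot_in(rmB)} = {ball_in(b4,rmA), free(right)}
  ∪ pre   = {ball_in(b4,rmA), free(right)} ∪ {robot_in(rmA)}
          = {ball_in(b4,rmA), free(right), robot_in(rmA)}

== RESULT ==
["ball_in(b4,rmA)", "free(right)", "robot_in(rmA)"]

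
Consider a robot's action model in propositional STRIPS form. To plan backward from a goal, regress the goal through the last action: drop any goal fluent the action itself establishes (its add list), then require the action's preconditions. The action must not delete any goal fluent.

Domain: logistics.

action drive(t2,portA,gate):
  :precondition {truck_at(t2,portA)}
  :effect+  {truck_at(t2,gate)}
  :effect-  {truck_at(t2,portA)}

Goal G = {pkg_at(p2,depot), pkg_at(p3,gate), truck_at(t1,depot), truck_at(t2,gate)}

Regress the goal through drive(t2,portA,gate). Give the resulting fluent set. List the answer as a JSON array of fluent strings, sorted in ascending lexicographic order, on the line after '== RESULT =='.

Compute (G \ add) ∪ pre:
  G ∩ del = {}  (empty — regression defined)
  G \ add = {pkg_at(p2,depot), pkg_at(p3,gate), truck_at(t1,depot), truck_at(t2,gate)} \ {truck_at(t2,gate)} = {pkg_at(p2,depot), pkg_at(p3,gate), truck_at(t1,depot)}
  ∪ pre   = {pkg_at(p2,depot), pkg_at(p3,gate), truck_at(t1,depot)} ∪ {truck_at(t2,portA)}
          = {pkg_at(p2,depot), pkg_at(p3,gate), truck_at(t1,depot), truck_at(t2,portA)}

== RESULT ==
["pkg_at(p2,depot)", "pkg_at(p3,gate)", "truck_at(t1,depot)", "truck_at(t2,portA)"]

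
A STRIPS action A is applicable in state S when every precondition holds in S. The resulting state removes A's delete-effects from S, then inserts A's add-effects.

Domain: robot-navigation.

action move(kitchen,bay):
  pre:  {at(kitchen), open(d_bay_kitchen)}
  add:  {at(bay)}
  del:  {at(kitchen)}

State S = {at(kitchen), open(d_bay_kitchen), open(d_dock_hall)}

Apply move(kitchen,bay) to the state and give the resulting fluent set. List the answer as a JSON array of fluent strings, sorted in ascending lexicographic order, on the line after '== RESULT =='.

Progress:
  pre ⊆ S: {at(kitchen), open(d_bay_kitchen)} ⊆ S  — applicable
  S \ del = {open(d_bay_kitchen), open(d_dock_hall)}
  ∪ add   = {at(bay), open(d_bay_kitchen), open(d_dock_hall)}

== RESULT ==
["at(bay)", "open(d_bay_kitchen)", "open(d_dock_hall)"]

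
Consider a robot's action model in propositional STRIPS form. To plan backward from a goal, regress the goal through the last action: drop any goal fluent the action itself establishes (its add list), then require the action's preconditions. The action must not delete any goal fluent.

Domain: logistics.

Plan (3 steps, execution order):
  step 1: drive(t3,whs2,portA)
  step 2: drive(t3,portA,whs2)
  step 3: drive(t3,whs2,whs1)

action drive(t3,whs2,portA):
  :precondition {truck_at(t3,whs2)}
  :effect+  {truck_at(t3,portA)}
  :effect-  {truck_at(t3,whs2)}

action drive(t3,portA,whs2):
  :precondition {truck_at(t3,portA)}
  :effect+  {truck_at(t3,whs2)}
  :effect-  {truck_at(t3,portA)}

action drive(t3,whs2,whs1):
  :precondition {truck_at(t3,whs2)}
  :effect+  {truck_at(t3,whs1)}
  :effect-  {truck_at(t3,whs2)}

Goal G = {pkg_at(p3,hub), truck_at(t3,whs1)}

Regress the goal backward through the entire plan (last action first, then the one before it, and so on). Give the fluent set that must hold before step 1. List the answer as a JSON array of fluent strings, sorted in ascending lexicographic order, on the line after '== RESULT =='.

Work backward from the goal:
  through step 3 (drive(t3,whs2,whs1)): drop {truck_at(t3,whs1)}, keep {pkg_at(p3,hub)}, require {truck_at(t3,whs2)}
    → {pkg_at(p3,hub), truck_at(t3,whs2)}
  through step 2 (drive(t3,portA,whs2)): drop {truck_at(t3,whs2)}, keep {pkg_at(p3,hub)}, require {truck_at(t3,portA)}
    → {pkg_at(p3,hub), truck_at(t3,portA)}
  through step 1 (drive(t3,whs2,portA)): drop {truck_at(t3,portA)}, keep {pkg_at(p3,hub)}, require {truck_at(t3,whs2)}
    → {pkg_at(p3,hub), truck_at(t3,whs2)}

== RESULT ==
["pkg_at(p3,hub)", "truck_at(t3,whs2)"]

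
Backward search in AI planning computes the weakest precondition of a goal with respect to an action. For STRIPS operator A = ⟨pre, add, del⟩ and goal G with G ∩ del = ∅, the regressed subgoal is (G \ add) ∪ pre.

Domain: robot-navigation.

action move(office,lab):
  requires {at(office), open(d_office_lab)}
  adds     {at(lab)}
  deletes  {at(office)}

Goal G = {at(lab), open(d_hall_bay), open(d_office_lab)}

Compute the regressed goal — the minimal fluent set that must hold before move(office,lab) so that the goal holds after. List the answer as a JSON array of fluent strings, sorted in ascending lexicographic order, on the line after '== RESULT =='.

Compute (G \ add) ∪ pre:
  G ∩ del = {}  (empty — regression defined)
  G \ add = {at(lab), open(d_hall_bay), open(d_office_lab)} \ {at(lab)} = {open(d_hall_bay), open(d_office_lab)}
  ∪ pre   = {open(d_hall_bay), open(d_office_lab)} ∪ {at(office), open(d_office_lab)}
          = {at(office), open(d_hall_bay), open(d_office_lab)}

== RESULT ==
["at(office)", "open(d_hall_bay)", "open(d_office_lab)"]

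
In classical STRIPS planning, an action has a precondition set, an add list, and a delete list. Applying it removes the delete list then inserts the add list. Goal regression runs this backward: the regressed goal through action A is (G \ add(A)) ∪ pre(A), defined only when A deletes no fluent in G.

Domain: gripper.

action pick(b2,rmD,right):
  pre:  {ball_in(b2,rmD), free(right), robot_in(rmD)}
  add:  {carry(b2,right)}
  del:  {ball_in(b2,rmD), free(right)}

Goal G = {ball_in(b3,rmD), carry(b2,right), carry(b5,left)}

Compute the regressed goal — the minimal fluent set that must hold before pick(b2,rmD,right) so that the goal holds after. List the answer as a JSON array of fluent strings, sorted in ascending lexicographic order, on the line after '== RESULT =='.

Compute (G \ add) ∪ pre:
  G ∩ del = {}  (empty — regression defined)
  G \ add = {ball_in(b3,rmD), carry(b2,right), carry(b5,left)} \ {carry(b2,right)} = {ball_in(b3,rmD), carry(b5,left)}
  ∪ pre   = {ball_in(b3,rmD), carry(b5,left)} ∪ {ball_in(b2,rmD), free(right), robot_in(rmD)}
          = {ball_in(b2,rmD), ball_in(b3,rmD), carry(b5,left), free(right), robot_in(rmD)}

== RESULT ==
["ball_in(b2,rmD)", "ball_in(b3,rmD)", "carry(b5,left)", "free(right)", "robot_in(rmD)"]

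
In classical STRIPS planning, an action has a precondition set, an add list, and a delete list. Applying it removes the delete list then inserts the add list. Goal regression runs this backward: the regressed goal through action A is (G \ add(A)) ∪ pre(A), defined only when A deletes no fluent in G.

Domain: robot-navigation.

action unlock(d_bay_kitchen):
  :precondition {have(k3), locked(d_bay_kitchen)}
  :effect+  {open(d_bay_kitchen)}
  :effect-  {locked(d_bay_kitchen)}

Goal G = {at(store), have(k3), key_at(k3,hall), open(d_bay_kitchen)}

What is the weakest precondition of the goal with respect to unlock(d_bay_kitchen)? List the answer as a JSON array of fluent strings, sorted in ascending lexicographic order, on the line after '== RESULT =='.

Regress:
  G ∩ del = {}  (empty — regression defined)
  G \ add = {at(store), have(k3), key_at(k3,hall), open(d_bay_kitchen)} \ {open(d_bay_kitchen)} = {at(store), have(k3), key_at(k3,hall)}
  ∪ pre   = {at(store), have(k3), key_at(k3,hall)} ∪ {have(k3), locked(d_bay_kitchen)}
          = {at(store), have(k3), key_at(k3,hall), locked(d_bay_kitchen)}

== RESULT ==
["at(store)", "have(k3)", "key_at(k3,hall)", "locked(d_bay_kitchen)"]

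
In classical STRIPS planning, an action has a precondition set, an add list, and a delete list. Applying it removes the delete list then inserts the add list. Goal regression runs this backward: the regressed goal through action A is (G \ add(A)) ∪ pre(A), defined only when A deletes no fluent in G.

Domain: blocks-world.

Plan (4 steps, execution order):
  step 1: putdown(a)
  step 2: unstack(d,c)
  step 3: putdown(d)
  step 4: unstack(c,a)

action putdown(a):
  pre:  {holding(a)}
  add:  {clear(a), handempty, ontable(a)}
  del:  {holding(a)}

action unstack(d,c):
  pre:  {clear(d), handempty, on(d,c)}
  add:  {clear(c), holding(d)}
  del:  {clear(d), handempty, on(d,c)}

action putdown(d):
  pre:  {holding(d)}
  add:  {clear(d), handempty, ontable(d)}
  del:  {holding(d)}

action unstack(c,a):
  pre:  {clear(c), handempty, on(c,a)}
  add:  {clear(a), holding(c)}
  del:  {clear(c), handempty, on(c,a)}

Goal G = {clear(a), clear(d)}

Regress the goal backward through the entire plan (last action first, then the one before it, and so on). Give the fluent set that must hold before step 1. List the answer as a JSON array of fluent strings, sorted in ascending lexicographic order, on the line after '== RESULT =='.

Work backward from the goal:
  through step 4 (unstack(c,a)): drop {clear(a)}, keep {clear(d)}, require {clear(c), handempty, on(c,a)}
    → {clear(c), clear(d), handempty, on(c,a)}
  through step 3 (putdown(d)): drop {clear(d), handempty}, keep {clear(c), on(c,a)}, require {holding(d)}
    → {clear(c), holding(d), on(c,a)}
  through step 2 (unstack(d,c)): drop {clear(c), holding(d)}, keep {on(c,a)}, require {clear(d), handempty, on(d,c)}
    → {clear(d), handempty, on(c,a), on(d,c)}
  through step 1 (putdown(a)): drop {handempty}, keep {clear(d), on(c,a), on(d,c)}, require {holding(a)}
    → {clear(d), holding(a), on(c,a), on(d,c)}

== RESULT ==
["clear(d)", "holding(a)", "on(c,a)", "on(d,c)"]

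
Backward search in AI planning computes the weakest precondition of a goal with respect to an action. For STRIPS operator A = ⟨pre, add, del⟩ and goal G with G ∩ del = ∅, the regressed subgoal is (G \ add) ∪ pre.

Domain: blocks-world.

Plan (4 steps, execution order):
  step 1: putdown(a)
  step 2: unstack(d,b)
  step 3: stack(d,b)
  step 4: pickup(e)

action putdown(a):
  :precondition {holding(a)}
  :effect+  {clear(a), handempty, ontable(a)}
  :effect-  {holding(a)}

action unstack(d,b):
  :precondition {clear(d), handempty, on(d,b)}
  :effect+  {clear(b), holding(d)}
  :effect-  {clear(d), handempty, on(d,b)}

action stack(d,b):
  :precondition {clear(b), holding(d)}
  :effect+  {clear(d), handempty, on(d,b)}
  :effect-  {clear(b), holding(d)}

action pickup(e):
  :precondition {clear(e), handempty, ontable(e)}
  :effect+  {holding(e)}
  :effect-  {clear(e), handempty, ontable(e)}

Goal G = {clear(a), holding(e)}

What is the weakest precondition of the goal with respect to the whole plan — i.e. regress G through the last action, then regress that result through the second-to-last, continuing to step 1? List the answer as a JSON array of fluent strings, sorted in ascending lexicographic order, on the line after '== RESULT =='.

Regress step by step:
  through step 4 (pickup(e)): drop {holding(e)}, keep {clear(a)}, require {clear(e), handempty, ontable(e)}
    → {clear(a), clear(e), handempty, ontable(e)}
  through step 3 (stack(d,b)): drop {handempty}, keep {clear(a), clear(e), ontable(e)}, require {clear(b), holding(d)}
    → {clear(a), clear(b), clear(e), holding(d), ontable(e)}
  through step 2 (unstack(d,b)): drop {clear(b), holding(d)}, keep {clear(a), clear(e), ontable(e)}, require {clear(d), handempty, on(d,b)}
    → {clear(a), clear(d), clear(e), handempty, on(d,b), ontable(e)}
  through step 1 (putdown(a)): drop {clear(a), handempty}, keep {clear(d), clear(e), on(d,b), ontable(e)}, require {holding(a)}
    → {clear(d), clear(e), holding(a), on(d,b), ontable(e)}

== RESULT ==
["clear(d)", "clear(e)", "holding(a)", "on(d,b)", "ontable(e)"]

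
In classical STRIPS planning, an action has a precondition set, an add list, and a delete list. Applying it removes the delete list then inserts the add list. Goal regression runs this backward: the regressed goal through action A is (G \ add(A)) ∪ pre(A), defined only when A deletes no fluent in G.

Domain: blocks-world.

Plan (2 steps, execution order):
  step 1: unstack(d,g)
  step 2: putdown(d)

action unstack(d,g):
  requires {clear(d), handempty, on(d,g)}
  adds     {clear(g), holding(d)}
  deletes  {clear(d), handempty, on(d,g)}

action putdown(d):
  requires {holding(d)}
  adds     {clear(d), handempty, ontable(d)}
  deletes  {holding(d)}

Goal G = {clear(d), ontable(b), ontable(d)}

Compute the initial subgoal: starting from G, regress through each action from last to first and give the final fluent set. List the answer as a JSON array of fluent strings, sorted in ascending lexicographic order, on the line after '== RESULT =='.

Work backward from the goal:
  through step 2 (putdown(d)): drop {clear(d), ontable(d)}, keep {ontable(b)}, require {holding(d)}
    → {holding(d), ontable(b)}
  through step 1 (unstack(d,g)): drop {holding(d)}, keep {ontable(b)}, require {clear(d), handempty, on(d,g)}
    → {clear(d), handempty, on(d,g), ontable(b)}

== RESULT ==
["clear(d)", "handempty", "on(d,g)", "ontable(b)"]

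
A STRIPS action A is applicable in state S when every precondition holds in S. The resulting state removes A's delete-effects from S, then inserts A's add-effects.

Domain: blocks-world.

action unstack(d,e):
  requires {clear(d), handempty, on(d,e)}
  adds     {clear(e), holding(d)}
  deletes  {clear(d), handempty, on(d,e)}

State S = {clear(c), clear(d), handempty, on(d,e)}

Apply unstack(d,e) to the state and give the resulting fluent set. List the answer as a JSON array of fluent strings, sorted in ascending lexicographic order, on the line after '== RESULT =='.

Progress:
  pre ⊆ S: {clear(d), handempty, on(d,e)} ⊆ S  — applicable
  S \ del = {clear(c)}
  ∪ add   = {clear(c), clear(e), holding(d)}

== RESULT ==
["clear(c)", "clear(e)", "holding(d)"]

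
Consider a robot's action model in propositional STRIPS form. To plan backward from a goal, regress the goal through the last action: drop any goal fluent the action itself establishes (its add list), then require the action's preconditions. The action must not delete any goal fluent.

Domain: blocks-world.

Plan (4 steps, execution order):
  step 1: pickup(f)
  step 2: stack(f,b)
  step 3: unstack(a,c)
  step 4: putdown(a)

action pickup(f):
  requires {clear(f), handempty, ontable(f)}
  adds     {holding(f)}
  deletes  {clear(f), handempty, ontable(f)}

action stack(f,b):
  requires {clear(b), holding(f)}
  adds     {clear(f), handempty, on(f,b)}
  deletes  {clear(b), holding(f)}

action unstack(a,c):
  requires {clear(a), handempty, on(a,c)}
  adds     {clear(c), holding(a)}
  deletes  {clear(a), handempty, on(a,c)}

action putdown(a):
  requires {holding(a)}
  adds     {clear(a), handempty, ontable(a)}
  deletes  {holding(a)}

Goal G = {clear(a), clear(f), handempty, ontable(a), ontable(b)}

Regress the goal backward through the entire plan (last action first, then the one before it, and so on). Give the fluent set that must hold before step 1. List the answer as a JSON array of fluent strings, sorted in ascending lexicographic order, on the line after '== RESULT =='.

Work backward from the goal:
  through step 4 (putdown(a)): drop {clear(a), handempty, ontable(a)}, keep {clear(f), ontable(b)}, require {holding(a)}
    → {clear(f), holding(a), ontable(b)}
  through step 3 (unstack(a,c)): drop {holding(a)}, keep {clear(f), ontable(b)}, require {clear(a), handempty, on(a,c)}
    → {clear(a), clear(f), handempty, on(a,c), ontable(b)}
  through step 2 (stack(f,b)): drop {clear(f), handempty}, keep {clear(a), on(a,c), ontable(b)}, require {clear(b), holding(f)}
    → {clear(a), clear(b), holding(f), on(a,c), ontable(b)}
  through step 1 (pickup(f)): drop {holding(f)}, keep {clear(a), clear(b), on(a,c), ontable(b)}, require {clear(f), handempty, ontable(f)}
    → {clear(a), clear(b), clear(f), handempty, on(a,c), ontable(b), ontable(f)}

== RESULT ==
["clear(a)", "clear(b)", "clear(f)", "handempty", "on(a,c)", "ontable(b)", "ontable(f)"]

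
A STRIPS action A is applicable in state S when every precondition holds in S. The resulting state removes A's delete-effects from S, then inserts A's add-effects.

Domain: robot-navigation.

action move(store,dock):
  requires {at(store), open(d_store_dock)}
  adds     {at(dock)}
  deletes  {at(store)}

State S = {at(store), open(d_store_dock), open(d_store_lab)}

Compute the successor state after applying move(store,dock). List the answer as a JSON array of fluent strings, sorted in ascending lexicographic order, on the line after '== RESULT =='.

Progress:
  pre ⊆ S: {at(store), open(d_store_dock)} ⊆ S  — applicable
  S \ del = {open(d_store_dock), open(d_store_lab)}
  ∪ add   = {at(dock), open(d_store_dock), open(d_store_lab)}

== RESULT ==
["at(dock)", "open(d_store_dock)", "open(d_store_lab)"]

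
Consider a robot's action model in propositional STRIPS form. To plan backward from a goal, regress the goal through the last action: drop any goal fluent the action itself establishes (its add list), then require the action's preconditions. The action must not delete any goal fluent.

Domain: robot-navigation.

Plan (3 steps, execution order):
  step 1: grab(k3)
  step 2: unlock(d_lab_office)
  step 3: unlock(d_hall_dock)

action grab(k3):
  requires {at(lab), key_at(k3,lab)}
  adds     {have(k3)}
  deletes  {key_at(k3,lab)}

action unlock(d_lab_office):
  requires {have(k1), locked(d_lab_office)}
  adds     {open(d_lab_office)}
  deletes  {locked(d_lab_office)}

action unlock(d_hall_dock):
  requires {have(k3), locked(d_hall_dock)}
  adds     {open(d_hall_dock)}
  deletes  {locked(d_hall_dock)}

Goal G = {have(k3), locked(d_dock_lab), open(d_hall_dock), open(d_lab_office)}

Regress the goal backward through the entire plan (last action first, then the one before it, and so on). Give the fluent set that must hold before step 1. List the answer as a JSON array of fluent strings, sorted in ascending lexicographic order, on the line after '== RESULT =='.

Regress step by step:
  through step 3 (unlock(d_hall_dock)): drop {open(d_hall_dock)}, keep {have(k3), locked(d_dock_lab), open(d_lab_office)}, require {have(k3), locked(d_hall_dock)}
    → {have(k3), locked(d_dock_lab), locked(d_hall_dock), open(d_lab_office)}
  through step 2 (unlock(d_lab_office)): drop {open(d_lab_office)}, keep {have(k3), locked(d_dock_lab), locked(d_hall_dock)}, require {have(k1), locked(d_lab_office)}
    → {have(k1), have(k3), locked(d_dock_lab), locked(d_hall_dock), locked(d_lab_office)}
  through step 1 (grab(k3)): drop {have(k3)}, keep {have(k1), locked(d_dock_lab), locked(d_hall_dock), locked(d_lab_office)}, require {at(lab), key_at(k3,lab)}
    → {at(lab), have(k1), key_at(k3,lab), locked(d_dock_lab), locked(d_hall_dock), locked(d_lab_office)}

== RESULT ==
["at(lab)", "have(k1)", "key_at(k3,lab)", "locked(d_dock_lab)", "locked(d_hall_dock)", "locked(d_lab_office)"]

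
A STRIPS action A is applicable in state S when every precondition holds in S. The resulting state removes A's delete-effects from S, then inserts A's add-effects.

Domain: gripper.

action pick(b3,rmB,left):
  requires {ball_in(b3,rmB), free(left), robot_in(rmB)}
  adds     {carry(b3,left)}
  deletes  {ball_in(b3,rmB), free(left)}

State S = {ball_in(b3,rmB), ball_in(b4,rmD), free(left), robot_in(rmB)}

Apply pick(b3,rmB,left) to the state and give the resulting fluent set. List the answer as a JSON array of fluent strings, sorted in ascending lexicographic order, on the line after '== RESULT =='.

Compute (S \ del) ∪ add:
  pre ⊆ S: {ball_in(b3,rmB), free(left), robot_in(rmB)} ⊆ S  — applicable
  S \ del = {ball_in(b4,rmD), robot_in(rmB)}
  ∪ add   = {ball_in(b4,rmD), carry(b3,left), robot_in(rmB)}

== RESULT ==
["ball_in(b4,rmD)", "carry(b3,left)", "robot_in(rmB)"]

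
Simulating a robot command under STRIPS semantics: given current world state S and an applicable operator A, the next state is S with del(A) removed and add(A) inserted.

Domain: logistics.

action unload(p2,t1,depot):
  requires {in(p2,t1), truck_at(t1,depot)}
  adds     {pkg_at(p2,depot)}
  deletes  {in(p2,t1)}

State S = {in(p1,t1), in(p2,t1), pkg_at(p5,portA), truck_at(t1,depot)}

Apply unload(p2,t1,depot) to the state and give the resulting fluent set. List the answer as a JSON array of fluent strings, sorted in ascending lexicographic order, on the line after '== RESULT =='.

Progress:
  pre ⊆ S: {in(p2,t1), truck_at(t1,depot)} ⊆ S  — applicable
  S \ del = {in(p1,t1), pkg_at(p5,portA), truck_at(t1,depot)}
  ∪ add   = {in(p1,t1), pkg_at(p2,depot), pkg_at(p5,portA), truck_at(t1,depot)}

== RESULT ==
["in(p1,t1)", "pkg_at(p2,depot)", "pkg_at(p5,portA)", "truck_at(t1,depot)"]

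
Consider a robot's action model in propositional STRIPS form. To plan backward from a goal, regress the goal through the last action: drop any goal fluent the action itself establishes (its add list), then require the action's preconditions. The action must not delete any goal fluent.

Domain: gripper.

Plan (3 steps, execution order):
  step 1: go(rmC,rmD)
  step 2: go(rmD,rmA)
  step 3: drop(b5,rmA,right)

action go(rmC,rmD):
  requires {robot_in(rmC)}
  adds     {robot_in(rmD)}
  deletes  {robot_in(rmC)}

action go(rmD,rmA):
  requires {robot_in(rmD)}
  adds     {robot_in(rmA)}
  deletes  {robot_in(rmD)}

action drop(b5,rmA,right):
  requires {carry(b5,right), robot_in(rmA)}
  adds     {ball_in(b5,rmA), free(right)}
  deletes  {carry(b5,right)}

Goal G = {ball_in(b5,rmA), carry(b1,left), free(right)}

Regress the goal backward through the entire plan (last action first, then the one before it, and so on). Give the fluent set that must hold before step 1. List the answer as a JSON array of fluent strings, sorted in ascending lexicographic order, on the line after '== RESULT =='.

Work backward from the goal:
  through step 3 (drop(b5,rmA,right)): drop {ball_in(b5,rmA), free(right)}, keep {carry(b1,left)}, require {carry(b5,right), robot_in(rmA)}
    → {carry(b1,left), carry(b5,right), robot_in(rmA)}
  through step 2 (go(rmD,rmA)): drop {robot_in(rmA)}, keep {carry(b1,left), carry(b5,right)}, require {robot_in(rmD)}
    → {carry(b1,left), carry(b5,right), robot_in(rmD)}
  through step 1 (go(rmC,rmD)): drop {robot_in(rmD)}, keep {carry(b1,left), carry(b5,right)}, require {robot_in(rmC)}
    → {carry(b1,left), carry(b5,right), robot_in(rmC)}

== RESULT ==
["carry(b1,left)", "carry(b5,right)", "robot_in(rmC)"]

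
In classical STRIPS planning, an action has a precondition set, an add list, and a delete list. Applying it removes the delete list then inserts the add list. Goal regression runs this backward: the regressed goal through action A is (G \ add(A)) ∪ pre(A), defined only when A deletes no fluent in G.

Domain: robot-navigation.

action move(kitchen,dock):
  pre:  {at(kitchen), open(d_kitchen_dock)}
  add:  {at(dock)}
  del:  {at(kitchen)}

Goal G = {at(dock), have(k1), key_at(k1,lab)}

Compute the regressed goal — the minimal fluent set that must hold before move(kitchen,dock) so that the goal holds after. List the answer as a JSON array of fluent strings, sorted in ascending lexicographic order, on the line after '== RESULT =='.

Regress:
  G ∩ del = {}  (empty — regression defined)
  G \ add = {at(dock), have(k1), key_at(k1,lab)} \ {at(dock)} = {have(k1), key_at(k1,lab)}
  ∪ pre   = {have(k1), key_at(k1,lab)} ∪ {at(kitchen), open(d_kitchen_dock)}
          = {at(kitchen), have(k1), key_at(k1,lab), open(d_kitchen_dock)}

== RESULT ==
["at(kitchen)", "have(k1)", "key_at(k1,lab)", "open(d_kitchen_dock)"]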